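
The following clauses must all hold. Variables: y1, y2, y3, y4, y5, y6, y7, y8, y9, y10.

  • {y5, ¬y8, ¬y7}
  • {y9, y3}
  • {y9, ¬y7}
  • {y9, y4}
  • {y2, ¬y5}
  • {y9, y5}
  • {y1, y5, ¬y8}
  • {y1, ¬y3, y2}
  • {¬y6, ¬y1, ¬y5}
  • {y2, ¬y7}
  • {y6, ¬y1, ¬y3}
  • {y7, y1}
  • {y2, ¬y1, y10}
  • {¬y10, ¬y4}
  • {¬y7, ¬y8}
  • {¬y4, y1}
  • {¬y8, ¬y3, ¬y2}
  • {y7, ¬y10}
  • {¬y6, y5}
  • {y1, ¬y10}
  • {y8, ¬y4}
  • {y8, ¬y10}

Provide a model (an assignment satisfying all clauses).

y1 = 1  y2 = 1  y3 = 0  y4 = 0  y5 = 1  y6 = 0  y7 = 1  y8 = 0  y9 = 1  y10 = 0

Pure literal: y9 appears only positively; assign y9 = True.
Try y1 = True.
Branch on y2: take y2 = True.
Set y3 = False and propagate.
The remaining clauses are satisfied by y4 = False, y5 = True, y6 = False, y7 = True, y8 = False, y10 = False.
Every clause has at least one true literal under this assignment.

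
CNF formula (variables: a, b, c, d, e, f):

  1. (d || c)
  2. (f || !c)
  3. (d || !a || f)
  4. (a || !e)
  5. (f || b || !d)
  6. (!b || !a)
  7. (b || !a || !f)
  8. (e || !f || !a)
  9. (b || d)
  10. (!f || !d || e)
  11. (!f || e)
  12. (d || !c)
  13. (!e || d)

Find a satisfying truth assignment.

a=F, b=T, c=F, d=T, e=F, f=F

Check each clause:
  1. (d || c) — d is true.
  2. (f || !c) — !c is true.
  3. (!a || f || d) — d is true.
  4. (a || !e) — !e is true.
  5. (b || !d || f) — b is true.
  6. (!b || !a) — !a is true.
  7. (b || !a || !f) — b is true.
  8. (!a || !f || e) — !f is true.
  9. (b || d) — b is true.
  10. (!f || e || !d) — !f is true.
  11. (!f || e) — !f is true.
  12. (!c || d) — d is true.
  13. (d || !e) — !e is true.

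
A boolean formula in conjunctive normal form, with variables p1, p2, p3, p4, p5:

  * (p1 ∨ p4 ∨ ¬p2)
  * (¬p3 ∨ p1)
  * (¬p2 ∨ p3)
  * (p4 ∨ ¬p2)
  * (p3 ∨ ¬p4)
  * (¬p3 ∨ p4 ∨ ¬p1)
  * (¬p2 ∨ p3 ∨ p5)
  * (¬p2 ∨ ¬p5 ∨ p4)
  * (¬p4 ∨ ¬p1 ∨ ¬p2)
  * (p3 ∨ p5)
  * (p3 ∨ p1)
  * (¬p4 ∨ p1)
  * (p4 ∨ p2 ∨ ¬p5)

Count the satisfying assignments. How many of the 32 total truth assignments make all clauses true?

Satisfying assignments:
  p1=T p2=F p3=T p4=T p5=F
  p1=T p2=F p3=T p4=T p5=T
Count: 2.

2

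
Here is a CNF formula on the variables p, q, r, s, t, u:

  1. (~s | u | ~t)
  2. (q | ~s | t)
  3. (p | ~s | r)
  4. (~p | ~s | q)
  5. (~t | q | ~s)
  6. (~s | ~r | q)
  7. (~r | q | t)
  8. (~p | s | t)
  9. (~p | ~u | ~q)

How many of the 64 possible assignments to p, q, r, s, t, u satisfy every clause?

25

Case analysis on s and q:
  s=T, q=T: 5 of the 16 assignments to (p,r,t,u) work.
  s=T, q=F: a clause becomes empty — 0.
  s=F, q=T: r free; 5 ways for (p,t,u) × 2^1 = 10.
  s=F, q=F: u free; 5 ways for (p,r,t) × 2^1 = 10.
Total: 5 + 0 + 10 + 10 = 25.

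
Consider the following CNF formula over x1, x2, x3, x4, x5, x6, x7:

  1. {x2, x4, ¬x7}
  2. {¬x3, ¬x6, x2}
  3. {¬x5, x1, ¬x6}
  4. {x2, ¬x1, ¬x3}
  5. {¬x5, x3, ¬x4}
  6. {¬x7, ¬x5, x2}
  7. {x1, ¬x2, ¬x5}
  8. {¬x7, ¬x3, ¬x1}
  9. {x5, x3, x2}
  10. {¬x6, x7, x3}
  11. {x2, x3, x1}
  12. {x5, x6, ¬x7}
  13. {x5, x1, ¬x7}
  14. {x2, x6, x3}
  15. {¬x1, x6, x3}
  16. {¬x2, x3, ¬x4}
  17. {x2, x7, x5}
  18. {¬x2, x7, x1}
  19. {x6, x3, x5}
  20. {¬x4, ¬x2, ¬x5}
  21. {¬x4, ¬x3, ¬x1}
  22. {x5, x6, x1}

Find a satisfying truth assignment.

x1=True  x2=True  x3=True  x4=False  x5=True  x6=False  x7=False

Branch on x1: take x1 = True.
For the remaining variables, x2 = True, x3 = True, x4 = False, x5 = True, x6 = False, x7 = False works.
Check each clause:
  1. {x2, x4, ¬x7} — ¬x7 is true.
  2. {¬x3, ¬x6, x2} — ¬x6 is true.
  3. {¬x6, ¬x5, x1} — x1 is true.
  4. {¬x1, x2, ¬x3} — x2 is true.
  5. {¬x5, ¬x4, x3} — x3 is true.
  6. {¬x5, x2, ¬x7} — ¬x7 is true.
  7. {x1, ¬x5, ¬x2} — x1 is true.
  8. {¬x1, ¬x3, ¬x7} — ¬x7 is true.
  9. {x3, x2, x5} — x2 is true.
  10. {x7, ¬x6, x3} — ¬x6 is true.
  11. {x1, x2, x3} — x1 is true.
  12. {x6, ¬x7, x5} — ¬x7 is true.
  13. {¬x7, x5, x1} — x1 is true.
  14. {x2, x6, x3} — x2 is true.
  15. {x3, ¬x1, x6} — x3 is true.
  16. {¬x2, ¬x4, x3} — x3 is true.
  17. {x7, x2, x5} — x2 is true.
  18. {x1, x7, ¬x2} — x1 is true.
  19. {x5, x6, x3} — x3 is true.
  20. {¬x2, ¬x5, ¬x4} — ¬x4 is true.
  21. {¬x3, ¬x1, ¬x4} — ¬x4 is true.
  22. {x1, x5, x6} — x1 is true.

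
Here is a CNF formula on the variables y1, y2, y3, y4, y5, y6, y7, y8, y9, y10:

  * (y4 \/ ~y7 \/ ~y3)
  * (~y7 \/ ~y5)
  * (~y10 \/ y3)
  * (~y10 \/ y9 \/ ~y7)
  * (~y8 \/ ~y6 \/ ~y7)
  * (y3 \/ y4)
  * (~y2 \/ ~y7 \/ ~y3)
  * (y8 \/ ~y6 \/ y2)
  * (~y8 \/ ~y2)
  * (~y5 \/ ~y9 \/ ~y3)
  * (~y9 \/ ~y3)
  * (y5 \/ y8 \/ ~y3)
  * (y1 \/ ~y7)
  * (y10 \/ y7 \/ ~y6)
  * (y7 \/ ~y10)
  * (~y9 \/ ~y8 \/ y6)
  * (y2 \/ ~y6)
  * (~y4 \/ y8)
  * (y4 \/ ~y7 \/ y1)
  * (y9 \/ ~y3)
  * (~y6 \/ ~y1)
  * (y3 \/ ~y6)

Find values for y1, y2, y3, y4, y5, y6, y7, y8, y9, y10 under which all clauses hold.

y1 = True, y2 = False, y3 = False, y4 = True, y5 = True, y6 = False, y7 = False, y8 = True, y9 = False, y10 = False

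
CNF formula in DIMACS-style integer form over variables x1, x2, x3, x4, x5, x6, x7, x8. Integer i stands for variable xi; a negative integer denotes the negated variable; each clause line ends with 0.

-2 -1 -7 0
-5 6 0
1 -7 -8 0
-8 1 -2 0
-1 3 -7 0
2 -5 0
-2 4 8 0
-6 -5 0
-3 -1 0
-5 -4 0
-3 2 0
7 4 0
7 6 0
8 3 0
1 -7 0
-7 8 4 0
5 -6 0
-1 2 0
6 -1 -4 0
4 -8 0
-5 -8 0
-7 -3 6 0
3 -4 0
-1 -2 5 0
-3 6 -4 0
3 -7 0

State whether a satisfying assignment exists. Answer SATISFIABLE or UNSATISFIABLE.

UNSATISFIABLE

x1 = True:
  propagation gives x3=False, x7=False, x4=True; an empty clause results — contradiction.
x1 = False:
  propagation gives x7=False, x4=True, x5=False, x6=True; an empty clause results — contradiction.
Every branch closes, so no satisfying assignment exists.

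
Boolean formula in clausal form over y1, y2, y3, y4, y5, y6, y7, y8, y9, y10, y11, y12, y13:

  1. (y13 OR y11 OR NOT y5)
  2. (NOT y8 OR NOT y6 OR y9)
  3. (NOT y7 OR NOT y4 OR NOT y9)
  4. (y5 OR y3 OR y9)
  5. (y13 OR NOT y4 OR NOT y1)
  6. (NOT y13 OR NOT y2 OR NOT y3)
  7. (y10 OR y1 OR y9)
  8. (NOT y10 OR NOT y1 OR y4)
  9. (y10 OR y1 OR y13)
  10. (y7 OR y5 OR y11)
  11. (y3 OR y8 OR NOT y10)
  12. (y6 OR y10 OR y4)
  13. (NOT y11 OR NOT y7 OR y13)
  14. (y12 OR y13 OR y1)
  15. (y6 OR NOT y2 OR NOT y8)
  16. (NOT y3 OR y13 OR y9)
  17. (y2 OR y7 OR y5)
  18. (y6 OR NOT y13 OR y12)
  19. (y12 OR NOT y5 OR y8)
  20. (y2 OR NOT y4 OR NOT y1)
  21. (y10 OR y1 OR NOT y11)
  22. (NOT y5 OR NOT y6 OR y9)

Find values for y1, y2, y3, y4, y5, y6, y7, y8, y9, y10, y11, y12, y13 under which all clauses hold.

y1=False, y2=False, y3=True, y4=False, y5=True, y6=True, y7=True, y8=True, y9=True, y10=True, y11=False, y12=True, y13=True

Pure literal: y12 appears only positively; assign y12 = True.
Set y1 = False and propagate.
Set y2 = False and propagate.
Try y3 = True.
For the remaining variables, y4 = False, y5 = True, y6 = True, y7 = True, y8 = True, y9 = True, y10 = True, y11 = False, y13 = True works.
Check each clause:
  1. (NOT y5 OR y11 OR y13) — y13 is true.
  2. (y9 OR NOT y6 OR NOT y8) — y9 is true.
  3. (NOT y7 OR NOT y9 OR NOT y4) — NOT y4 is true.
  4. (y9 OR y5 OR y3) — y9 is true.
  5. (NOT y1 OR NOT y4 OR y13) — NOT y4 is true.
  6. (NOT y13 OR NOT y2 OR NOT y3) — NOT y2 is true.
  7. (y1 OR y9 OR y10) — y9 is true.
  8. (NOT y1 OR y4 OR NOT y10) — NOT y1 is true.
  9. (y1 OR y10 OR y13) — y10 is true.
  10. (y11 OR y5 OR y7) — y5 is true.
  11. (NOT y10 OR y3 OR y8) — y8 is true.
  12. (y4 OR y10 OR y6) — y10 is true.
  13. (NOT y7 OR y13 OR NOT y11) — y13 is true.
  14. (y12 OR y13 OR y1) — y12 is true.
  15. (NOT y8 OR y6 OR NOT y2) — y6 is true.
  16. (y13 OR y9 OR NOT y3) — y9 is true.
  17. (y7 OR y2 OR y5) — y5 is true.
  18. (NOT y13 OR y12 OR y6) — y12 is true.
  19. (NOT y5 OR y12 OR y8) — y8 is true.
  20. (NOT y4 OR NOT y1 OR y2) — NOT y4 is true.
  21. (y10 OR y1 OR NOT y11) — y10 is true.
  22. (NOT y5 OR NOT y6 OR y9) — y9 is true.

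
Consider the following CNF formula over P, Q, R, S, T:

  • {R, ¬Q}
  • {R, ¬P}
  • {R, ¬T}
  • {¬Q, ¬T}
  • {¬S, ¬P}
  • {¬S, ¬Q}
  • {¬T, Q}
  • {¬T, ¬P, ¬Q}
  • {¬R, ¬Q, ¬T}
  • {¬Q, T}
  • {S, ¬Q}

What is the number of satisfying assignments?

5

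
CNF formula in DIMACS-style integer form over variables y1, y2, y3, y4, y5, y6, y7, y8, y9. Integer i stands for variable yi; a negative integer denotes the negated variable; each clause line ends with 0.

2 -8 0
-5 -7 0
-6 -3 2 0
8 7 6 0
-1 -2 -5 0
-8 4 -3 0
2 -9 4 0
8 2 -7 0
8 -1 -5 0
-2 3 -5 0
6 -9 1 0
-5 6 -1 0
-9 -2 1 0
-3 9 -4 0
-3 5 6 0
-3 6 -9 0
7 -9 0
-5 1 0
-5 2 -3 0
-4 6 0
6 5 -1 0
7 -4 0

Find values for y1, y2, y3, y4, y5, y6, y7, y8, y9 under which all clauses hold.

y1 = 1, y2 = 1, y3 = 1, y4 = 0, y5 = 0, y6 = 1, y7 = 1, y8 = 0, y9 = 0

Check each clause:
  1. (y2 || !y8) — !y8 is true.
  2. (!y5 || !y7) — !y5 is true.
  3. (y2 || !y6 || !y3) — y2 is true.
  4. (y6 || y7 || y8) — y6 is true.
  5. (!y2 || !y1 || !y5) — !y5 is true.
  6. (!y3 || !y8 || y4) — !y8 is true.
  7. (y2 || y4 || !y9) — y2 is true.
  8. (y2 || !y7 || y8) — y2 is true.
  9. (y8 || !y5 || !y1) — !y5 is true.
  10. (!y2 || !y5 || y3) — y3 is true.
  11. (y1 || !y9 || y6) — y1 is true.
  12. (!y1 || !y5 || y6) — !y5 is true.
  13. (!y9 || y1 || !y2) — y1 is true.
  14. (!y4 || !y3 || y9) — !y4 is true.
  15. (!y3 || y6 || y5) — y6 is true.
  16. (y6 || !y9 || !y3) — y6 is true.
  17. (y7 || !y9) — y7 is true.
  18. (!y5 || y1) — y1 is true.
  19. (!y3 || y2 || !y5) — y2 is true.
  20. (!y4 || y6) — !y4 is true.
  21. (y6 || !y1 || y5) — y6 is true.
  22. (y7 || !y4) — !y4 is true.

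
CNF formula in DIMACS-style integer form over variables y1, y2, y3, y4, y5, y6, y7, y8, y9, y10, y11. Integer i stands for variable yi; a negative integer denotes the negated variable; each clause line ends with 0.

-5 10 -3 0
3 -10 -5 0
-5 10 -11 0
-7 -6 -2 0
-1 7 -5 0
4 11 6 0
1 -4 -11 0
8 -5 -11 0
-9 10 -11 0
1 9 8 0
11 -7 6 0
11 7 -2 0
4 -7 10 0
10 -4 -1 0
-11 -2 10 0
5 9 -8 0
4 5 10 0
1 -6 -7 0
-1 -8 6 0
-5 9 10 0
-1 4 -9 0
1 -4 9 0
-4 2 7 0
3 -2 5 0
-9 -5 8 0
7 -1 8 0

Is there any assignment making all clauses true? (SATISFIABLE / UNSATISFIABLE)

SATISFIABLE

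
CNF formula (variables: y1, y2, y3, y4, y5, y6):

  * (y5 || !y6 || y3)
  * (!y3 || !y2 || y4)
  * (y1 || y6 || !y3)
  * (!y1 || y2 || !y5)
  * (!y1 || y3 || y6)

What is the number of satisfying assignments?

Split on y3, then y1.
  y3=1, y1=1: y6 free; 4 ways for (y2,y4,y5) × 2^1 = 8.
  y3=1, y1=0: y5 free; 3 ways for (y2,y4,y6) × 2^1 = 6.
  y3=0, y1=1: remaining (y2,y4,y5,y6) ∈ {(1,0,1,1); (1,1,1,1)} — 2.
  y3=0, y1=0: y2, y4 free; 3 ways for (y5,y6) × 2^2 = 12.
Total: 8 + 6 + 2 + 12 = 28.

28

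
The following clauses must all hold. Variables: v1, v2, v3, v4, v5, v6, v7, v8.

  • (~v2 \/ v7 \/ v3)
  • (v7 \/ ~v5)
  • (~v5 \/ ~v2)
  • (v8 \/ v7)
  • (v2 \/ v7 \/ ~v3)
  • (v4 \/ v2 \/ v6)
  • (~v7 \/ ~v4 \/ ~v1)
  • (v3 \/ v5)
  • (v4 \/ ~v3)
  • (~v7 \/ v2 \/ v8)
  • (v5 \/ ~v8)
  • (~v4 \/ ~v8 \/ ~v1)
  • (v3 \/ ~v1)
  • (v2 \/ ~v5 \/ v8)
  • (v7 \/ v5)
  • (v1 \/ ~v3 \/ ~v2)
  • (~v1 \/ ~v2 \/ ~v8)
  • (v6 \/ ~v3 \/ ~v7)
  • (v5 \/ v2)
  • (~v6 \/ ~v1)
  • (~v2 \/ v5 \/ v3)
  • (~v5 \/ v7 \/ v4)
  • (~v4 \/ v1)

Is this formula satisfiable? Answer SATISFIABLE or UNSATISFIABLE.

Set v1 = False and propagate.
  then v4 is forced to False.
  then v3 is forced to False.
  then v5 is forced to True.
  then v7 is forced to True.
  then v2 is forced to False.
  then v6 is forced to True.
  then v8 is forced to True.
So v1 = 0, v2 = 0, v3 = 0, v4 = 0, v5 = 1, v6 = 1, v7 = 1, v8 = 1 is a satisfying assignment.

SATISFIABLE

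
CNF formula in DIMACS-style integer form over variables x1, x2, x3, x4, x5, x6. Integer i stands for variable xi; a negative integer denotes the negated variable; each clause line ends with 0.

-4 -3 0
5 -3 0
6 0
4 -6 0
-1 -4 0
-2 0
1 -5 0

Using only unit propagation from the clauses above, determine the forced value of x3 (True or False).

False

Unit clause (x6) sets x6 = True.
(x4 | ~x6): since x6 = True, the clause reduces to (x4). x4 = True.
(~x3 | ~x4) with x4 = True leaves only ~x3, so x3 = False.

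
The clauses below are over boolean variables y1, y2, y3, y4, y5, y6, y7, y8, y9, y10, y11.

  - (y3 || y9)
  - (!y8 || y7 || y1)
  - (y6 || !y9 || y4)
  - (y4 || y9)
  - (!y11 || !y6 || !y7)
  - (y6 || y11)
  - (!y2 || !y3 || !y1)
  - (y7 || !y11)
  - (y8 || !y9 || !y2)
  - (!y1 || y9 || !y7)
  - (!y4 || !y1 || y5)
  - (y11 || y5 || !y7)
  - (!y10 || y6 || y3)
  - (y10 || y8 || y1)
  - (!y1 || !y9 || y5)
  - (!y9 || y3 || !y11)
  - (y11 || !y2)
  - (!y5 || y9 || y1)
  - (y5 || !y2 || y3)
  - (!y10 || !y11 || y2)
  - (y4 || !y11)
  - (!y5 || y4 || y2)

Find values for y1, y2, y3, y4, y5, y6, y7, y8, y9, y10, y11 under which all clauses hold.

Try y1 = False.
Try y2 = False.
Try y3 = True.
For the remaining variables, y4 = True, y5 = False, y6 = False, y7 = True, y8 = True, y9 = False, y10 = False, y11 = True works.
Check each clause:
  1. (y9 || y3) — y3 is true.
  2. (!y8 || y1 || y7) — y7 is true.
  3. (!y9 || y4 || y6) — y4 is true.
  4. (y4 || y9) — y4 is true.
  5. (!y7 || !y6 || !y11) — !y6 is true.
  6. (y6 || y11) — y11 is true.
  7. (!y2 || !y1 || !y3) — !y2 is true.
  8. (!y11 || y7) — y7 is true.
  9. (!y9 || y8 || !y2) — y8 is true.
  10. (!y7 || !y1 || y9) — !y1 is true.
  11. (!y1 || !y4 || y5) — !y1 is true.
  12. (y11 || y5 || !y7) — y11 is true.
  13. (!y10 || y3 || y6) — y3 is true.
  14. (y1 || y8 || y10) — y8 is true.
  15. (y5 || !y9 || !y1) — !y1 is true.
  16. (y3 || !y9 || !y11) — y3 is true.
  17. (!y2 || y11) — y11 is true.
  18. (!y5 || y1 || y9) — !y5 is true.
  19. (y3 || !y2 || y5) — y3 is true.
  20. (y2 || !y11 || !y10) — !y10 is true.
  21. (y4 || !y11) — y4 is true.
  22. (y4 || !y5 || y2) — !y5 is true.

y1 = False, y2 = False, y3 = True, y4 = True, y5 = False, y6 = False, y7 = True, y8 = True, y9 = False, y10 = False, y11 = True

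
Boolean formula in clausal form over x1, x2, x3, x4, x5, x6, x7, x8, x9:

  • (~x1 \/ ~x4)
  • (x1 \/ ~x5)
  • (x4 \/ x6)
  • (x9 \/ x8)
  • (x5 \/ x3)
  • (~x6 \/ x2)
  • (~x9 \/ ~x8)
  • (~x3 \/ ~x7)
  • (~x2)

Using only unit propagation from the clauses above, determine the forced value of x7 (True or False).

(~x2) is a unit clause: x2 = False.
In (x2 \/ ~x6), x2 is now false; ~x6 must hold, so x6 = False.
(x6 \/ x4) with x6 = False leaves only x4, so x4 = True.
(~x4 \/ ~x1): since x4 = True, the clause reduces to (~x1). x1 = False.
From (x1 \/ ~x5) and x1 = False: x5 = False.
(x5 \/ x3) with x5 = False leaves only x3, so x3 = True.
(~x7 \/ ~x3) with x3 = True leaves only ~x7, so x7 = False.

False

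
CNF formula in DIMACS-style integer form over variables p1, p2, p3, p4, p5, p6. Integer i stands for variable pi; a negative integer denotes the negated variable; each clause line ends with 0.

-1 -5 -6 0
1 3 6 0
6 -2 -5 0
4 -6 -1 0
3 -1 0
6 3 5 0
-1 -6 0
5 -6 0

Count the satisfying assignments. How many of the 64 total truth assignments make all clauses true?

Case analysis on p6 and p1:
  p6=T, p1=T: a clause becomes empty — 0.
  p6=T, p1=F: forces p5=T; p2, p3, p4 free → 2^3 = 8.
  p6=F, p1=T: p4 free; 3 ways for (p2,p3,p5) × 2^1 = 6.
  p6=F, p1=F: p4 free; 3 ways for (p2,p3,p5) × 2^1 = 6.
Total: 0 + 8 + 6 + 6 = 20.

20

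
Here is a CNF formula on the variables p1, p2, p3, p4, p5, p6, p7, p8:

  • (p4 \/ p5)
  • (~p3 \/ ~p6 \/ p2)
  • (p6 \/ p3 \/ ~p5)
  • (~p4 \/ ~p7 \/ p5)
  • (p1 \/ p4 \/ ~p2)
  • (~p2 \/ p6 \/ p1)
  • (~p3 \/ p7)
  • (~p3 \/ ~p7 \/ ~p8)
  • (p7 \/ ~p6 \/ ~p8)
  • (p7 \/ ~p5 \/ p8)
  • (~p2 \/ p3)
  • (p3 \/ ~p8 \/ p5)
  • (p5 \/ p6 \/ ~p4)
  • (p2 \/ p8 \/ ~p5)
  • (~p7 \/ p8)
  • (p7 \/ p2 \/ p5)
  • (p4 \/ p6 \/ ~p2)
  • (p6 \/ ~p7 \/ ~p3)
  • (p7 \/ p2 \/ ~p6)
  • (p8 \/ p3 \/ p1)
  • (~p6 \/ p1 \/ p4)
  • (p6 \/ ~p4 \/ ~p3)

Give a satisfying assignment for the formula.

p1=T, p2=F, p3=F, p4=T, p5=T, p6=T, p7=T, p8=T

Pure literal: p1 appears only positively; assign p1 = True.
Set p2 = False and propagate.
The remaining clauses are satisfied by p3 = False, p4 = True, p5 = True, p6 = True, p7 = True, p8 = True.
Every clause has at least one true literal under this assignment.
Check each clause:
  1. (p5 \/ p4) — p4 is true.
  2. (p2 \/ ~p3 \/ ~p6) — ~p3 is true.
  3. (p6 \/ ~p5 \/ p3) — p6 is true.
  4. (~p7 \/ p5 \/ ~p4) — p5 is true.
  5. (~p2 \/ p4 \/ p1) — p1 is true.
  6. (~p2 \/ p6 \/ p1) — p1 is true.
  7. (p7 \/ ~p3) — ~p3 is true.
  8. (~p8 \/ ~p7 \/ ~p3) — ~p3 is true.
  9. (~p6 \/ p7 \/ ~p8) — p7 is true.
  10. (p8 \/ ~p5 \/ p7) — p8 is true.
  11. (~p2 \/ p3) — ~p2 is true.
  12. (p5 \/ ~p8 \/ p3) — p5 is true.
  13. (~p4 \/ p6 \/ p5) — p5 is true.
  14. (p2 \/ ~p5 \/ p8) — p8 is true.
  15. (~p7 \/ p8) — p8 is true.
  16. (p5 \/ p7 \/ p2) — p5 is true.
  17. (p6 \/ p4 \/ ~p2) — p4 is true.
  18. (~p7 \/ p6 \/ ~p3) — ~p3 is true.
  19. (p7 \/ ~p6 \/ p2) — p7 is true.
  20. (p8 \/ p1 \/ p3) — p8 is true.
  21. (p1 \/ ~p6 \/ p4) — p1 is true.
  22. (~p4 \/ ~p3 \/ p6) — ~p3 is true.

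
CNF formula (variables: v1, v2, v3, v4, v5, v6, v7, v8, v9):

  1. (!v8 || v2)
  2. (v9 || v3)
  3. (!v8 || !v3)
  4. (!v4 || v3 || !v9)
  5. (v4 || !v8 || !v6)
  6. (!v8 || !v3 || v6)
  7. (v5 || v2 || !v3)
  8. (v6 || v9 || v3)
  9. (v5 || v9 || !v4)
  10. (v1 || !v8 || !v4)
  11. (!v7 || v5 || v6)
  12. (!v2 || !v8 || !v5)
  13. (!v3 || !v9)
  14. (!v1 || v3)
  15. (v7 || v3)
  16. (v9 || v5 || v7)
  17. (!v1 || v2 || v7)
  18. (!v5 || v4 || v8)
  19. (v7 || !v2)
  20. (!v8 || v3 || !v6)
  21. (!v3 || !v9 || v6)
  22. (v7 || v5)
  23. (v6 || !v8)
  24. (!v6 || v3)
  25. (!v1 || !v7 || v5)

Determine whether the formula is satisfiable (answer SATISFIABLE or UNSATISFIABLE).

SATISFIABLE

Set v1 = True and propagate.
  then v3 is forced to True.
  then v8 is forced to False.
  then v9 is forced to False.
Branch on v2: take v2 = True.
  then v7 is forced to True.
  then v5 is forced to True.
  then v4 is forced to True.
v6 is now unconstrained; take v6 = True.
Every clause has at least one true literal under this assignment.
So v1=T  v2=T  v3=T  v4=T  v5=T  v6=T  v7=T  v8=F  v9=F is a satisfying assignment.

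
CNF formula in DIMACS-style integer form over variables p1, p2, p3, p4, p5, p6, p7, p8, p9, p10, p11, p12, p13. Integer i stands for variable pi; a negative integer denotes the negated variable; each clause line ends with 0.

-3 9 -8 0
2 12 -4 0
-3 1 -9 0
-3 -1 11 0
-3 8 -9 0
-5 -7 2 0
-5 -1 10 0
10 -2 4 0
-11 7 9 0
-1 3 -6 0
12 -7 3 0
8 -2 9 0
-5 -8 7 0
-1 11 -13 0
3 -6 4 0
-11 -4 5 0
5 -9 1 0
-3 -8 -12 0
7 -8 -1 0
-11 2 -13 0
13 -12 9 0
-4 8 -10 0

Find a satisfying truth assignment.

p1=T, p2=T, p3=T, p4=T, p5=T, p6=F, p7=T, p8=T, p9=T, p10=T, p11=T, p12=F, p13=F

Check each clause:
  1. (!p3 || !p8 || p9) — p9 is true.
  2. (!p4 || p2 || p12) — p2 is true.
  3. (!p9 || p1 || !p3) — p1 is true.
  4. (!p1 || !p3 || p11) — p11 is true.
  5. (p8 || !p9 || !p3) — p8 is true.
  6. (!p7 || !p5 || p2) — p2 is true.
  7. (!p1 || p10 || !p5) — p10 is true.
  8. (p10 || !p2 || p4) — p10 is true.
  9. (p9 || p7 || !p11) — p9 is true.
  10. (!p6 || !p1 || p3) — !p6 is true.
  11. (!p7 || p3 || p12) — p3 is true.
  12. (p8 || !p2 || p9) — p8 is true.
  13. (!p8 || !p5 || p7) — p7 is true.
  14. (p11 || !p13 || !p1) — p11 is true.
  15. (p3 || p4 || !p6) — !p6 is true.
  16. (!p11 || p5 || !p4) — p5 is true.
  17. (p5 || p1 || !p9) — p1 is true.
  18. (!p12 || !p3 || !p8) — !p12 is true.
  19. (!p8 || !p1 || p7) — p7 is true.
  20. (p2 || !p11 || !p13) — p2 is true.
  21. (p9 || p13 || !p12) — p9 is true.
  22. (!p10 || p8 || !p4) — p8 is true.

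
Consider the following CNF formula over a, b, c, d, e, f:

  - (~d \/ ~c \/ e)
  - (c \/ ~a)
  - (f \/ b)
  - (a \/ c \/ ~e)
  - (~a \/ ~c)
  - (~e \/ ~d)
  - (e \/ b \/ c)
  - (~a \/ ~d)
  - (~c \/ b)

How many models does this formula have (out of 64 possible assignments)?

8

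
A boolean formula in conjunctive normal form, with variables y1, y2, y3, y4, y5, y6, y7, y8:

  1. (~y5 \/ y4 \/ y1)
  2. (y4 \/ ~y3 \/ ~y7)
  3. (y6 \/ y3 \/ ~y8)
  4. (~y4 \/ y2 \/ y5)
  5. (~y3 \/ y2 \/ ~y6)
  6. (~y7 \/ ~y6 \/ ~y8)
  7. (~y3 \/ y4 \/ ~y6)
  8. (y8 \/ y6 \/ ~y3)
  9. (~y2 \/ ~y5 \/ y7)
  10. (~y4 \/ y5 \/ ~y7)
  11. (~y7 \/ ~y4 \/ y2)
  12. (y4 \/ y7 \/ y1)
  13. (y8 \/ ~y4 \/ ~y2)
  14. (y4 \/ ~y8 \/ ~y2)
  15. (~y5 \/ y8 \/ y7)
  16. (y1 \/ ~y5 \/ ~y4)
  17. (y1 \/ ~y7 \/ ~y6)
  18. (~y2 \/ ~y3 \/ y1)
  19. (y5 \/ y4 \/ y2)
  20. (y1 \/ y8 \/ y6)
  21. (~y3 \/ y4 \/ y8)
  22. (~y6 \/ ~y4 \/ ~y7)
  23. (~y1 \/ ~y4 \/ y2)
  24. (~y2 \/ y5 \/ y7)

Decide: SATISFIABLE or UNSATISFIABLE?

SATISFIABLE

Set y1 = True and propagate.
For the remaining variables, y2 = True, y3 = False, y4 = False, y5 = False, y6 = False, y7 = True, y8 = False works.
So y1=1, y2=1, y3=0, y4=0, y5=0, y6=0, y7=1, y8=0 is a satisfying assignment.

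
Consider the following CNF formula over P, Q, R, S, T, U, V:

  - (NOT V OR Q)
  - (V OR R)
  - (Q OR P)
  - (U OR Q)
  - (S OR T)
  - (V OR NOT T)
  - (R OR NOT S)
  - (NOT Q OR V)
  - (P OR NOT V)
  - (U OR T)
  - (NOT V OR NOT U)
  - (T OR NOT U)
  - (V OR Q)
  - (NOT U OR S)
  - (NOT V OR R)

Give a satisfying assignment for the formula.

P = T, Q = T, R = T, S = F, T = T, U = F, V = T

P occurs only positively in the remaining clauses — set P = True.
R occurs only positively in the remaining clauses — set R = True.
Try Q = True.
  then V is forced to True.
  then U is forced to False.
  then T is forced to True.
S is now unconstrained; take S = False.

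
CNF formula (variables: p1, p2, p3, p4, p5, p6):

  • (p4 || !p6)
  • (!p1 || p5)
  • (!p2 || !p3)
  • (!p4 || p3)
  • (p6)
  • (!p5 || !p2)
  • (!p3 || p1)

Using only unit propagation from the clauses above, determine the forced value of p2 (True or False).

False

Unit clause (p6) sets p6 = True.
From (p4 || !p6) and p6 = True: p4 = True.
In (!p4 || p3), !p4 is now false; p3 must hold, so p3 = True.
In (!p3 || !p2), !p3 is now false; !p2 must hold, so p2 = False.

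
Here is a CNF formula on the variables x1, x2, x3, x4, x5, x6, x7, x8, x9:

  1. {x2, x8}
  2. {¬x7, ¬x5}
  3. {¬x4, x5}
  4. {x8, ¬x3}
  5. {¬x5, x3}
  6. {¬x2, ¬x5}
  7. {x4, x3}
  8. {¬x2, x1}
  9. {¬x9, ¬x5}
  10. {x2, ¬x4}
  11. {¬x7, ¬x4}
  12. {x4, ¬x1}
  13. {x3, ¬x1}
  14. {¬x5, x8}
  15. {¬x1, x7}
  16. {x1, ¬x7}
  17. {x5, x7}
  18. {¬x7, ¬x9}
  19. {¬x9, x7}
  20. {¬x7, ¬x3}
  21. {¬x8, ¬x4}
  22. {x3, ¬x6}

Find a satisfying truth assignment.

x1=False  x2=False  x3=True  x4=False  x5=True  x6=False  x7=False  x8=True  x9=False

Check each clause:
  1. {x2, x8} — x8 is true.
  2. {¬x7, ¬x5} — ¬x7 is true.
  3. {x5, ¬x4} — ¬x4 is true.
  4. {¬x3, x8} — x8 is true.
  5. {¬x5, x3} — x3 is true.
  6. {¬x2, ¬x5} — ¬x2 is true.
  7. {x4, x3} — x3 is true.
  8. {x1, ¬x2} — ¬x2 is true.
  9. {¬x9, ¬x5} — ¬x9 is true.
  10. {x2, ¬x4} — ¬x4 is true.
  11. {¬x7, ¬x4} — ¬x7 is true.
  12. {x4, ¬x1} — ¬x1 is true.
  13. {x3, ¬x1} — x3 is true.
  14. {¬x5, x8} — x8 is true.
  15. {¬x1, x7} — ¬x1 is true.
  16. {¬x7, x1} — ¬x7 is true.
  17. {x5, x7} — x5 is true.
  18. {¬x9, ¬x7} — ¬x7 is true.
  19. {¬x9, x7} — ¬x9 is true.
  20. {¬x3, ¬x7} — ¬x7 is true.
  21. {¬x4, ¬x8} — ¬x4 is true.
  22. {x3, ¬x6} — ¬x6 is true.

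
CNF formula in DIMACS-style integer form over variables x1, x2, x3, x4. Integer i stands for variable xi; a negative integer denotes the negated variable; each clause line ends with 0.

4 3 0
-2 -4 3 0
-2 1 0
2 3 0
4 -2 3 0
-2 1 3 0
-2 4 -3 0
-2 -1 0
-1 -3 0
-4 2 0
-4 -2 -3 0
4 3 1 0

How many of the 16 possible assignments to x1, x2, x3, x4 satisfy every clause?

1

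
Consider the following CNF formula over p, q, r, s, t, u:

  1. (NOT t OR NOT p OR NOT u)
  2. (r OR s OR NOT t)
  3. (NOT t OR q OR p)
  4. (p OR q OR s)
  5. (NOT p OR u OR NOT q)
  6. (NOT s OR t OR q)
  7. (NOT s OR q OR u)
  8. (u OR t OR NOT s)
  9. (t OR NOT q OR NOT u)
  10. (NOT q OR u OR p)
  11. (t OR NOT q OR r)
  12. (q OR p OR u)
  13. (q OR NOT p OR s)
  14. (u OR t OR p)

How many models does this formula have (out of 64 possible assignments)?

3

The models are:
  p=0 q=1 r=0 s=1 t=1 u=1
  p=0 q=1 r=1 s=0 t=1 u=1
  p=0 q=1 r=1 s=1 t=1 u=1
That's 3 in total.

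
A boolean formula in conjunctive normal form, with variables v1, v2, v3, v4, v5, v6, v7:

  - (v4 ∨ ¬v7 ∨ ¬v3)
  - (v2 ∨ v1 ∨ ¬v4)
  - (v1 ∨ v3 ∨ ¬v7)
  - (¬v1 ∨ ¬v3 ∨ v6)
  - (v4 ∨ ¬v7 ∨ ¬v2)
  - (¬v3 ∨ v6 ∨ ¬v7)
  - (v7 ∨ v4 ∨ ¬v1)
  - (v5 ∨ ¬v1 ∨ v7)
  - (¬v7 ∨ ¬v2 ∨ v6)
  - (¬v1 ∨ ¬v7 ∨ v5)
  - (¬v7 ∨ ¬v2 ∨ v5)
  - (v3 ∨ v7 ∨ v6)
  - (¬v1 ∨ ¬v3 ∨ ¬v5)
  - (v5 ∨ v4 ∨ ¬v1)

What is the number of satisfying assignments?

Split on v7, then v1.
  v7=T, v1=T: 5 of the 32 assignments to (v2,v3,v4,v5,v6) work.
  v7=T, v1=F: remaining (v2,v3,v4,v5,v6) ∈ {(T,T,T,T,T)} — 1.
  v7=F, v1=T: remaining (v2,v3,v4,v5,v6) ∈ {(F,F,T,T,T); (T,F,T,T,T)} — 2.
  v7=F, v1=F: v5 free; 9 ways for (v2,v3,v4,v6) × 2^1 = 18.
Total: 5 + 1 + 2 + 18 = 26.

26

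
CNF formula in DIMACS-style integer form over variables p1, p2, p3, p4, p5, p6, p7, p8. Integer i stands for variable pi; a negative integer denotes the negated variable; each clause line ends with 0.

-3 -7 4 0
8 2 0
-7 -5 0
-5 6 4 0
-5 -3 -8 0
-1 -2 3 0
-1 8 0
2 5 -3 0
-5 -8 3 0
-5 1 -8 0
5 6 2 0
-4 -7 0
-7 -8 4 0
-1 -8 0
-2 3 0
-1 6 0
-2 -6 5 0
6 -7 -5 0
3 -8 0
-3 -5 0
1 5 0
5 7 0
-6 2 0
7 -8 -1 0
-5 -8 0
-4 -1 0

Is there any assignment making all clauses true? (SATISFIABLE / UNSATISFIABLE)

p5 = True:
  propagation gives p7=False, p3=False, p8=False, p2=True; an empty clause results — contradiction.
p5 = False:
  propagation gives p1=True, p8=True; an empty clause results — contradiction.
Every branch closes, so no satisfying assignment exists.

UNSATISFIABLE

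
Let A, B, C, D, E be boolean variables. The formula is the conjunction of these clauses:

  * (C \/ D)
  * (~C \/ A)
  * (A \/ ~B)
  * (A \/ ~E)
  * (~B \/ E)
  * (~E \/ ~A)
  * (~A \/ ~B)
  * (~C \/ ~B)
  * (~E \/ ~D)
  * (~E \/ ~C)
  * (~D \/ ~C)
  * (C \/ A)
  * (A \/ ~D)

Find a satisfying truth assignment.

B occurs only negated in the remaining clauses — set B = False.
Try A = True.
  then E is forced to False.
Branch on C: take C = False.
  then D is forced to True.
Every clause has at least one true literal under this assignment.

A=True, B=False, C=False, D=True, E=False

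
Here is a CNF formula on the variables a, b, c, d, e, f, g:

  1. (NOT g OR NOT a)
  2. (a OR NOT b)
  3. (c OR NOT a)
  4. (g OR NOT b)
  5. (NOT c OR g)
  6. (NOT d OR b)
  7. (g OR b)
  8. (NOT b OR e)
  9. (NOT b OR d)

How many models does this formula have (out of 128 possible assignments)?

8

Satisfying assignments:
  a=0 b=0 c=0 d=0 e=0 f=0 g=1
  a=0 b=0 c=0 d=0 e=0 f=1 g=1
  a=0 b=0 c=0 d=0 e=1 f=0 g=1
  a=0 b=0 c=0 d=0 e=1 f=1 g=1
  a=0 b=0 c=1 d=0 e=0 f=0 g=1
  a=0 b=0 c=1 d=0 e=0 f=1 g=1
  a=0 b=0 c=1 d=0 e=1 f=0 g=1
  a=0 b=0 c=1 d=0 e=1 f=1 g=1
Count: 8.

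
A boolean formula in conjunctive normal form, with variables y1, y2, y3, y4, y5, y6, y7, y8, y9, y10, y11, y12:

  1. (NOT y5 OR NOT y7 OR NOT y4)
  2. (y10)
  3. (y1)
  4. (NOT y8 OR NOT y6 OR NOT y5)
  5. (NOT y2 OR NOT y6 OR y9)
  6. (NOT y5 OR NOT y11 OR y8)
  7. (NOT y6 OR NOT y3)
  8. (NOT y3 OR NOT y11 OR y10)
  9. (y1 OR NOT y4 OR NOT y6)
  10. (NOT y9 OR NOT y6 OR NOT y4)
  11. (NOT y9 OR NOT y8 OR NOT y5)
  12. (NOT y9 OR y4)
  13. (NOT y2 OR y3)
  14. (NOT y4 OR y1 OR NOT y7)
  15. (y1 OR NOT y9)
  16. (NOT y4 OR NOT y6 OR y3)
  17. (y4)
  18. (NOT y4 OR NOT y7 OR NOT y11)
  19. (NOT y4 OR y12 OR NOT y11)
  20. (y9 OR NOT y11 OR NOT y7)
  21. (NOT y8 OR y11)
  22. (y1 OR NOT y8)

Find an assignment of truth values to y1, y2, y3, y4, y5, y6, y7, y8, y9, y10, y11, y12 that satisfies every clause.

The clause (y10) is unit: y10 must be True.
Unit propagation: (y1) forces y1 = True.
(y4) is a unit clause, so y4 = True.
Pure literal: y2 appears only negated; assign y2 = False.
y5 occurs only negated in the remaining clauses — set y5 = False.
Branch on y3: take y3 = True.
  then y6 is forced to False.
Set y7 = True and propagate.
  then y11 is forced to False.
  then y8 is forced to False.
y9, y12 are now unconstrained; take y9 = True, y12 = False.
Every clause has at least one true literal under this assignment.

y1=T, y2=F, y3=T, y4=T, y5=F, y6=F, y7=T, y8=F, y9=T, y10=T, y11=F, y12=F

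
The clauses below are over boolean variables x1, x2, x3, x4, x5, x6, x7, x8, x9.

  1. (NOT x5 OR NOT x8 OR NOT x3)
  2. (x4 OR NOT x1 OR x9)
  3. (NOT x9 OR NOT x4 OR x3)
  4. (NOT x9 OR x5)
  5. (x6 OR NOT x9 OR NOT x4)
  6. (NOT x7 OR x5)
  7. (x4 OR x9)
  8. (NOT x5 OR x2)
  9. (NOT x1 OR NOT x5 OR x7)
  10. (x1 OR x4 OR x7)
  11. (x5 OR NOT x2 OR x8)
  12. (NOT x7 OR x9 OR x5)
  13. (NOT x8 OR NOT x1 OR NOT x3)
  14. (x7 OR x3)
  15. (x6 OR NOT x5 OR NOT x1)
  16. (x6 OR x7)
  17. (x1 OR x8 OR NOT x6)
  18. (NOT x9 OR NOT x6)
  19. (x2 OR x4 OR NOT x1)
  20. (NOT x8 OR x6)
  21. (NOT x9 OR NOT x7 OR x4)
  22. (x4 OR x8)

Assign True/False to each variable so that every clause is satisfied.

x1 = 1, x2 = 1, x3 = 1, x4 = 1, x5 = 1, x6 = 1, x7 = 1, x8 = 0, x9 = 0

Branch on x1: take x1 = True.
For the remaining variables, x2 = True, x3 = True, x4 = True, x5 = True, x6 = True, x7 = True, x8 = False, x9 = False works.
Every clause has at least one true literal under this assignment.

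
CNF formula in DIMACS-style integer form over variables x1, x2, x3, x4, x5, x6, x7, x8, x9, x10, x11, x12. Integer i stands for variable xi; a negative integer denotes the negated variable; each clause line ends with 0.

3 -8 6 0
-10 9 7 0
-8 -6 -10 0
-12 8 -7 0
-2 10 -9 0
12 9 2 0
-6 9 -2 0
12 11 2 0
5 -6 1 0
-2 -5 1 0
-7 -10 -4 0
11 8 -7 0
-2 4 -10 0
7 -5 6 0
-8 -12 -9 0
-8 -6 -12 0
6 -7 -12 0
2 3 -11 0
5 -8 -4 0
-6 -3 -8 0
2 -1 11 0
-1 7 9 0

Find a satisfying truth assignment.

x1=F  x2=T  x3=F  x4=T  x5=F  x6=F  x7=F  x8=F  x9=F  x10=F  x11=T  x12=T

Set x1 = False and propagate.
Branch on x2: take x2 = True.
  then x5 is forced to False.
  then x6 is forced to False.
Branch on x3: take x3 = False.
  then x8 is forced to False.
For the remaining variables, x4 = True, x7 = False, x9 = False, x10 = False, x11 = True, x12 = True works.
Check each clause:
  1. (!x8 || x3 || x6) — !x8 is true.
  2. (x9 || x7 || !x10) — !x10 is true.
  3. (!x8 || !x10 || !x6) — !x8 is true.
  4. (x8 || !x12 || !x7) — !x7 is true.
  5. (x10 || !x9 || !x2) — !x9 is true.
  6. (x2 || x12 || x9) — x2 is true.
  7. (!x6 || x9 || !x2) — !x6 is true.
  8. (x12 || x11 || x2) — x2 is true.
  9. (!x6 || x5 || x1) — !x6 is true.
  10. (!x2 || x1 || !x5) — !x5 is true.
  11. (!x10 || !x7 || !x4) — !x7 is true.
  12. (x8 || x11 || !x7) — !x7 is true.
  13. (x4 || !x2 || !x10) — x4 is true.
  14. (x7 || !x5 || x6) — !x5 is true.
  15. (!x12 || !x8 || !x9) — !x8 is true.
  16. (!x6 || !x12 || !x8) — !x8 is true.
  17. (!x12 || !x7 || x6) — !x7 is true.
  18. (!x11 || x2 || x3) — x2 is true.
  19. (!x4 || !x8 || x5) — !x8 is true.
  20. (!x8 || !x6 || !x3) — !x8 is true.
  21. (!x1 || x11 || x2) — x2 is true.
  22. (x9 || !x1 || x7) — !x1 is true.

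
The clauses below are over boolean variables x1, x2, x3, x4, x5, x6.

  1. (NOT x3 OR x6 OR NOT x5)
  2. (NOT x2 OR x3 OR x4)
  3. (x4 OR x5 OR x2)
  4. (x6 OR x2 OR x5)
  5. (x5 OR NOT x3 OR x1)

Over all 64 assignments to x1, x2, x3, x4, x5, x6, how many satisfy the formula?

Split on x5, then x2.
  x5=1, x2=1: x1 free; 4 ways for (x3,x4,x6) × 2^1 = 8.
  x5=1, x2=0: x1, x4 free; 3 ways for (x3,x6) × 2^2 = 12.
  x5=0, x2=1: x6 free; 4 ways for (x1,x3,x4) × 2^1 = 8.
  x5=0, x2=0: remaining (x1,x3,x4,x6) ∈ {(0,0,1,1); (1,0,1,1); (1,1,1,1)} — 3.
Total: 8 + 12 + 8 + 3 = 31.

31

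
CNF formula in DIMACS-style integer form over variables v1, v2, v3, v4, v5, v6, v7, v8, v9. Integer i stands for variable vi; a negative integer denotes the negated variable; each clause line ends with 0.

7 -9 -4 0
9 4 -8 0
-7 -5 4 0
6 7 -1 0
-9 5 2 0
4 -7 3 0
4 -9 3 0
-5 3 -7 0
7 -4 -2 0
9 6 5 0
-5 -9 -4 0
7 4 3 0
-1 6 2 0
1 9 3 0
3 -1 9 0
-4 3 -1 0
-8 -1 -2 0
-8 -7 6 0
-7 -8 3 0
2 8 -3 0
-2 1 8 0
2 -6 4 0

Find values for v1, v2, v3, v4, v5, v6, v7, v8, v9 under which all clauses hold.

v1=False, v2=False, v3=True, v4=True, v5=True, v6=True, v7=False, v8=True, v9=False

Check each clause:
  1. (NOT v9 OR NOT v4 OR v7) — NOT v9 is true.
  2. (NOT v8 OR v4 OR v9) — v4 is true.
  3. (NOT v5 OR NOT v7 OR v4) — NOT v7 is true.
  4. (NOT v1 OR v6 OR v7) — NOT v1 is true.
  5. (v5 OR v2 OR NOT v9) — v5 is true.
  6. (NOT v7 OR v3 OR v4) — NOT v7 is true.
  7. (v3 OR NOT v9 OR v4) — v3 is true.
  8. (NOT v5 OR v3 OR NOT v7) — NOT v7 is true.
  9. (NOT v2 OR v7 OR NOT v4) — NOT v2 is true.
  10. (v9 OR v5 OR v6) — v5 is true.
  11. (NOT v9 OR NOT v4 OR NOT v5) — NOT v9 is true.
  12. (v3 OR v7 OR v4) — v3 is true.
  13. (v2 OR v6 OR NOT v1) — NOT v1 is true.
  14. (v3 OR v9 OR v1) — v3 is true.
  15. (v9 OR NOT v1 OR v3) — v3 is true.
  16. (NOT v4 OR v3 OR NOT v1) — v3 is true.
  17. (NOT v8 OR NOT v2 OR NOT v1) — NOT v2 is true.
  18. (NOT v7 OR NOT v8 OR v6) — NOT v7 is true.
  19. (v3 OR NOT v8 OR NOT v7) — NOT v7 is true.
  20. (v8 OR NOT v3 OR v2) — v8 is true.
  21. (v8 OR NOT v2 OR v1) — v8 is true.
  22. (v2 OR v4 OR NOT v6) — v4 is true.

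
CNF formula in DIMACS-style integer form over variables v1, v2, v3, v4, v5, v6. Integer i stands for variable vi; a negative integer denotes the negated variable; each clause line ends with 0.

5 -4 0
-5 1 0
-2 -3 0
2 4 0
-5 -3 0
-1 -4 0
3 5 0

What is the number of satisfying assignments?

2

Satisfying assignments:
  v1=1 v2=1 v3=0 v4=0 v5=1 v6=0
  v1=1 v2=1 v3=0 v4=0 v5=1 v6=1
That's 2 in total.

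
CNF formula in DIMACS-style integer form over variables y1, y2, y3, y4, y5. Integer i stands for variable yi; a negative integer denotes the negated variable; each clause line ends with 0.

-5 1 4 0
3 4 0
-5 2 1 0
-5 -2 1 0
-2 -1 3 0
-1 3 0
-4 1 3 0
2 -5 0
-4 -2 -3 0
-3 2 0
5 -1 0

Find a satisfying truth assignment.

y1=True, y2=True, y3=True, y4=False, y5=True

Check each clause:
  1. (~y5 \/ y1 \/ y4) — y1 is true.
  2. (y4 \/ y3) — y3 is true.
  3. (~y5 \/ y2 \/ y1) — y1 is true.
  4. (~y5 \/ ~y2 \/ y1) — y1 is true.
  5. (~y2 \/ ~y1 \/ y3) — y3 is true.
  6. (y3 \/ ~y1) — y3 is true.
  7. (y1 \/ ~y4 \/ y3) — y1 is true.
  8. (y2 \/ ~y5) — y2 is true.
  9. (~y4 \/ ~y3 \/ ~y2) — ~y4 is true.
  10. (~y3 \/ y2) — y2 is true.
  11. (~y1 \/ y5) — y5 is true.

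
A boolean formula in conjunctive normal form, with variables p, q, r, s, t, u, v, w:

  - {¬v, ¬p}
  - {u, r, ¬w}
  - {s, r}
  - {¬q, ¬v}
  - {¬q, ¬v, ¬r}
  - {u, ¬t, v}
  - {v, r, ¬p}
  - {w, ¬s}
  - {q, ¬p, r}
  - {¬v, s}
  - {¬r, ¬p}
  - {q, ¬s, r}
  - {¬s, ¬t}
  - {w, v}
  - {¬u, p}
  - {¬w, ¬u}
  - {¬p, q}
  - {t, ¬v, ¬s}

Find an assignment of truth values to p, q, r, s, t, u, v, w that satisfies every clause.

p=F, q=T, r=T, s=F, t=F, u=F, v=F, w=T

Try p = False.
  then u is forced to False.
The remaining clauses are satisfied by q = True, r = True, s = False, t = False, v = False, w = True.
Every clause has at least one true literal under this assignment.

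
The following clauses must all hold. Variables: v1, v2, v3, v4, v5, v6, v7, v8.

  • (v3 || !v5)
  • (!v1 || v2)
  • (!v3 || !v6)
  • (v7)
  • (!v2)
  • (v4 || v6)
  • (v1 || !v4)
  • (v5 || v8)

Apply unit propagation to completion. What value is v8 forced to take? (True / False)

True

(v7) is a unit clause: v7 = True.
Unit clause (!v2) sets v2 = False.
(!v1 || v2) with v2 = False leaves only !v1, so v1 = False.
From (v1 || !v4) and v1 = False: v4 = False.
In (v6 || v4), v4 is now false; v6 must hold, so v6 = True.
In (!v3 || !v6), !v6 is now false; !v3 must hold, so v3 = False.
(!v5 || v3): since v3 = False, the clause reduces to (!v5). v5 = False.
In (v5 || v8), v5 is now false; v8 must hold, so v8 = True.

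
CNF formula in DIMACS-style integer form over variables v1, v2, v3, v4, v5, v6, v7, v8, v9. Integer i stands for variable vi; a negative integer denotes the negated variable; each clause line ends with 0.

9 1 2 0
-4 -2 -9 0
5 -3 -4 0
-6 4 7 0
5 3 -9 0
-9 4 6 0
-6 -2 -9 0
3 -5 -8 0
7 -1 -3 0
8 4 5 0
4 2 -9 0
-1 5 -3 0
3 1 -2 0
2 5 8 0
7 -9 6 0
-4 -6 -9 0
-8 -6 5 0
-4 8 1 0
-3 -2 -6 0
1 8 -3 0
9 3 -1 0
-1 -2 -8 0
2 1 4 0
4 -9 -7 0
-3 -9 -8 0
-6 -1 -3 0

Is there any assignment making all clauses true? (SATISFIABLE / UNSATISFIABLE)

Set v1 = False and propagate.
For the remaining variables, v2 = True, v3 = True, v4 = False, v5 = True, v6 = False, v7 = False, v8 = True, v9 = False works.
So v1=False, v2=True, v3=True, v4=False, v5=True, v6=False, v7=False, v8=True, v9=False is a satisfying assignment.

SATISFIABLE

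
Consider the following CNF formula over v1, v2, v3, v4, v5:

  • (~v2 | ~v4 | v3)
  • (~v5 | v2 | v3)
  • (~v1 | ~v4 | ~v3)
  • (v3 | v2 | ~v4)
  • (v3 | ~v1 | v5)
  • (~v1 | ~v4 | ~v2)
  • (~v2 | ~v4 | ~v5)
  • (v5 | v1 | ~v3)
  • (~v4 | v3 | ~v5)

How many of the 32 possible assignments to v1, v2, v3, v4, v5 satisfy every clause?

Split on v3, then v4.
  v3=1, v4=1: remaining (v1,v2,v5) ∈ {(0,0,1)} — 1.
  v3=1, v4=0: v2 free; 3 ways for (v1,v5) × 2^1 = 6.
  v3=0, v4=1: a clause becomes empty — 0.
  v3=0, v4=0: remaining (v1,v2,v5) ∈ {(0,0,0); (0,1,0); (0,1,1); (1,1,1)} — 4.
Total: 1 + 6 + 0 + 4 = 11.

11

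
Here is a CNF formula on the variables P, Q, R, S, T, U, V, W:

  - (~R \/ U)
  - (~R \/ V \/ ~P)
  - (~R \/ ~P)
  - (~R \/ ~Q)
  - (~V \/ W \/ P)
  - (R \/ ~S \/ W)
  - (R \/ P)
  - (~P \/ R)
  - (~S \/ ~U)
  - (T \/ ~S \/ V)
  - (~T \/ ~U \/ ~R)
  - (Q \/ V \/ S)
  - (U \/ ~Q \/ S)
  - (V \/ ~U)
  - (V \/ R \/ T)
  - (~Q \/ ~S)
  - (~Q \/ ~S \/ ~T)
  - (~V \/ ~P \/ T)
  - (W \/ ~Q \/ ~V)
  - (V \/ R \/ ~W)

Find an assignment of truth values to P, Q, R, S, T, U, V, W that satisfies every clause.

P=0, Q=0, R=1, S=0, T=0, U=1, V=1, W=1

Check each clause:
  1. (~R \/ U) — U is true.
  2. (~R \/ V \/ ~P) — ~P is true.
  3. (~R \/ ~P) — ~P is true.
  4. (~Q \/ ~R) — ~Q is true.
  5. (~V \/ P \/ W) — W is true.
  6. (~S \/ R \/ W) — W is true.
  7. (R \/ P) — R is true.
  8. (~P \/ R) — R is true.
  9. (~S \/ ~U) — ~S is true.
  10. (T \/ ~S \/ V) — ~S is true.
  11. (~T \/ ~R \/ ~U) — ~T is true.
  12. (S \/ Q \/ V) — V is true.
  13. (~Q \/ U \/ S) — ~Q is true.
  14. (V \/ ~U) — V is true.
  15. (V \/ R \/ T) — R is true.
  16. (~S \/ ~Q) — ~S is true.
  17. (~T \/ ~Q \/ ~S) — ~T is true.
  18. (~V \/ T \/ ~P) — ~P is true.
  19. (~V \/ ~Q \/ W) — W is true.
  20. (~W \/ V \/ R) — R is true.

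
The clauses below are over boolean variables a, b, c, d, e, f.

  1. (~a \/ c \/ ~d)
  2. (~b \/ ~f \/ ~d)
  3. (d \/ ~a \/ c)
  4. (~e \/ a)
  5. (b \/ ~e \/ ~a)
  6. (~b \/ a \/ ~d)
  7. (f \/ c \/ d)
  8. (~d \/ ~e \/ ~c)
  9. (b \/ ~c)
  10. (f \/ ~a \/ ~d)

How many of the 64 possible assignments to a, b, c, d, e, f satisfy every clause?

Case analysis on d and a:
  d=T, a=T: a clause becomes empty — 0.
  d=T, a=F: remaining (b,c,e,f) ∈ {(F,F,F,F); (F,F,F,T)} — 2.
  d=F, a=T: remaining (b,c,e,f) ∈ {(T,T,F,F); (T,T,F,T); (T,T,T,F); (T,T,T,T)} — 4.
  d=F, a=F: remaining (b,c,e,f) ∈ {(F,F,F,T); (T,F,F,T); (T,T,F,F); (T,T,F,T)} — 4.
Total: 0 + 2 + 4 + 4 = 10.

10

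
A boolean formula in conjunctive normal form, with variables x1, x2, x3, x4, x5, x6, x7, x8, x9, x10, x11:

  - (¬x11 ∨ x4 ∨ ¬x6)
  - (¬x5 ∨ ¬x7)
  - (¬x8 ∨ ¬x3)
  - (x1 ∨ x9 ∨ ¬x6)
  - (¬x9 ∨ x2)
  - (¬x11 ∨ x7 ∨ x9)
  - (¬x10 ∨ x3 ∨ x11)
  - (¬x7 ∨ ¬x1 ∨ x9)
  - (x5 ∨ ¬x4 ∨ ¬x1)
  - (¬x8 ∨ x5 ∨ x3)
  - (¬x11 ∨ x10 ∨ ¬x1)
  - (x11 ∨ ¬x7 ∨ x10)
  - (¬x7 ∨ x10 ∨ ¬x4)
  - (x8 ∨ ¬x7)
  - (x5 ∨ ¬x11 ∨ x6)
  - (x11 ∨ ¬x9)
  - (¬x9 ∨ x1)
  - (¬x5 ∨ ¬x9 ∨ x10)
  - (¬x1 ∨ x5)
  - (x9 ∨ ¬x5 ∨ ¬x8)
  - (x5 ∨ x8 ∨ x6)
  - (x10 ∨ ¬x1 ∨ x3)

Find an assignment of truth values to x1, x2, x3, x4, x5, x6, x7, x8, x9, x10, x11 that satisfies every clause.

x1=T, x2=T, x3=F, x4=T, x5=T, x6=T, x7=F, x8=T, x9=T, x10=T, x11=T

Pure literal: x2 appears only positively; assign x2 = True.
Try x1 = True.
  then x5 is forced to True.
  then x7 is forced to False.
Branch on x3: take x3 = False.
  then x10 is forced to True.
  then x11 is forced to True.
  then x9 is forced to True.
The remaining clauses are satisfied by x4 = True, x6 = True, x8 = True.
Check each clause:
  1. (x4 ∨ ¬x6 ∨ ¬x11) — x4 is true.
  2. (¬x7 ∨ ¬x5) — ¬x7 is true.
  3. (¬x8 ∨ ¬x3) — ¬x3 is true.
  4. (x1 ∨ ¬x6 ∨ x9) — x9 is true.
  5. (x2 ∨ ¬x9) — x2 is true.
  6. (x9 ∨ x7 ∨ ¬x11) — x9 is true.
  7. (¬x10 ∨ x3 ∨ x11) — x11 is true.
  8. (¬x7 ∨ ¬x1 ∨ x9) — x9 is true.
  9. (x5 ∨ ¬x4 ∨ ¬x1) — x5 is true.
  10. (x3 ∨ x5 ∨ ¬x8) — x5 is true.
  11. (¬x1 ∨ ¬x11 ∨ x10) — x10 is true.
  12. (x10 ∨ ¬x7 ∨ x11) — ¬x7 is true.
  13. (x10 ∨ ¬x4 ∨ ¬x7) — ¬x7 is true.
  14. (x8 ∨ ¬x7) — x8 is true.
  15. (¬x11 ∨ x6 ∨ x5) — x5 is true.
  16. (x11 ∨ ¬x9) — x11 is true.
  17. (x1 ∨ ¬x9) — x1 is true.
  18. (¬x9 ∨ ¬x5 ∨ x10) — x10 is true.
  19. (¬x1 ∨ x5) — x5 is true.
  20. (¬x8 ∨ ¬x5 ∨ x9) — x9 is true.
  21. (x5 ∨ x6 ∨ x8) — x8 is true.
  22. (¬x1 ∨ x10 ∨ x3) — x10 is true.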